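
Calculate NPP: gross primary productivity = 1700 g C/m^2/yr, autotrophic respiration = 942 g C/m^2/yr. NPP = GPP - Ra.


NPP = GPP - Ra = 1700 - 942 = 758 g C/m^2/yr

758 g C/m^2/yr


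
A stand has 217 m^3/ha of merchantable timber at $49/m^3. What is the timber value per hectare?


Value = 217 * 49 = $10633/ha

$10633/ha


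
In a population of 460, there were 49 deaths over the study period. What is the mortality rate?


Mortality rate = 49 / 460 = 0.106522 ≈ 0.1065

0.1065


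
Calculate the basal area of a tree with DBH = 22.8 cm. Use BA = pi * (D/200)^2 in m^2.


D/200 = 22.8/200 = 0.114 m
(D/200)^2 = 0.114^2 = 0.012996
BA = 3.141593 * 0.012996 = 0.0408281 ≈ 0.0408 m^2

0.0408 m^2


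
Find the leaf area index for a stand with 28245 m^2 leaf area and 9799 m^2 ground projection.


LAI = 28245 / 9799 = 2.8824 ≈ 2.88

2.88


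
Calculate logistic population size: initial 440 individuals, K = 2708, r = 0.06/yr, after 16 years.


(K - N0)/N0 = (2708 - 440)/440 = 2268/440 = 5.15455
r*t = 0.06 * 16 = 0.96; exp(-0.96) = 0.382893
5.15455 * 0.382893 = 1.97364
1 + 1.97364 = 2.97364
N = 2708 / 2.97364 = 910.668 ≈ 911

911


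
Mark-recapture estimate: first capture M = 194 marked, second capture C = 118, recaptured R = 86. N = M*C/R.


N = M * C / R = 194 * 118 / 86 = 22892 / 86 = 266.19 ≈ 266

266 individuals


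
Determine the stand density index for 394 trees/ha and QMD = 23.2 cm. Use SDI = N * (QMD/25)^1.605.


QMD/25 = 23.2/25 = 0.928
(0.928)^1.605 = exp(1.605 * ln(0.928)) = exp(1.605 * (-0.0747235)) = exp(-0.119931) = 0.886982
SDI = 394 * 0.886982 = 349.471 ≈ 349

349


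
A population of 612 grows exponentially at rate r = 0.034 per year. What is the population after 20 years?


r*t = 0.034 * 20 = 0.68
exp(0.68) = 1.97388
N = 612 * 1.97388 = 1208.01 ≈ 1208

1208


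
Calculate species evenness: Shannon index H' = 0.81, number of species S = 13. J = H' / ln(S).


ln(13) = 2.56495
J = H' / ln(S) = 0.81 / 2.56495 = 0.315796 ≈ 0.3158

0.3158


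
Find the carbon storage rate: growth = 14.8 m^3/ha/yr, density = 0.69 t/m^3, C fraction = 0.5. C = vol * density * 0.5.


C = 14.8 * 0.69 * 0.5 = 5.106 ≈ 5.11 t C/ha/yr

5.11 t C/ha/yr


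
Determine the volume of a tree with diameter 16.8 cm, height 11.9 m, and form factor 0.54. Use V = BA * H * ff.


(D/200)^2 = (16.8/200)^2 = 0.084^2 = 0.007056
BA = 3.141593 * 0.007056 = 0.0221671 m^2
V = 0.0221671 * 11.9 * 0.54 = 0.142446 ≈ 0.142 m^3

0.142 m^3


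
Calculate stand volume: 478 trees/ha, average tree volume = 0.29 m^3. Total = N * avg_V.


V_stand = 478 * 0.29 = 138.62 ≈ 138.6 m^3/ha

138.6 m^3/ha


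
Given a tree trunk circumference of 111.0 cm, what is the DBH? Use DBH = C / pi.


DBH = C / pi = 111.0 / 3.141593 = 35.3324 ≈ 35.33 cm

35.33 cm


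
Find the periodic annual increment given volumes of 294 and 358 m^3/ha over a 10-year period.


PAI = (V2 - V1) / period = (358 - 294) / 10 = 64 / 10 = 6.40 m^3/ha/yr

6.40 m^3/ha/yr


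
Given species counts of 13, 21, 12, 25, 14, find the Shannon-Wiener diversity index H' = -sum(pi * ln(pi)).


Total N = 13 + 21 + 12 + 25 + 14 = 85
Per-species terms:
  p = 13/85 = 0.152941; ln(p) = -1.877703; p*ln(p) = 0.152941 * (-1.877703) = -0.287178
  p = 21/85 = 0.247059; ln(p) = -1.398128; p*ln(p) = 0.247059 * (-1.398128) = -0.345420
  p = 12/85 = 0.141176; ln(p) = -1.957748; p*ln(p) = 0.141176 * (-1.957748) = -0.276387
  p = 25/85 = 0.294118; ln(p) = -1.223774; p*ln(p) = 0.294118 * (-1.223774) = -0.359934
  p = 14/85 = 0.164706; ln(p) = -1.803593; p*ln(p) = 0.164706 * (-1.803593) = -0.297063
sum(p*ln(p)) = (-0.287178) + (-0.345420) + (-0.276387) + (-0.359934) + (-0.297063) = -1.565982
H' = -(-1.565982) = 1.565982 ≈ 1.5660

1.5660


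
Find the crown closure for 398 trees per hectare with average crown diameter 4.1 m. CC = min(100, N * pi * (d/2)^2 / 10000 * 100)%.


(d/2)^2 = (4.1/2)^2 = 2.05^2 = 4.2025
Crown area = 3.141593 * 4.2025 = 13.2025 m^2
N * area / 10000 * 100 = 398 * 13.2025 / 10000 * 100 = 52.5460
CC = min(100, 52.5460) = 52.5460 ≈ 52.5%

52.5%


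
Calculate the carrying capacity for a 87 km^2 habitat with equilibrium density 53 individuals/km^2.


K = 53 * 87 = 4611 individuals

4611 individuals


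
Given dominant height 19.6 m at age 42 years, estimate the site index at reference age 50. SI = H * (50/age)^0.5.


50/42 = 1.19048
(1.19048)^0.5 = 1.09109
SI = 19.6 * 1.09109 = 21.3854 ≈ 21.4 m

21.4 m


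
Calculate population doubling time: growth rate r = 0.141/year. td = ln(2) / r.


td = ln(2) / 0.141 = 0.693147 / 0.141 = 4.91594 ≈ 4.9 years

4.9 years


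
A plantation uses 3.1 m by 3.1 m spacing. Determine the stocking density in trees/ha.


N = 10000 / 3.1^2 = 10000 / 9.61 = 1040.58 ≈ 1041 trees/ha

1041 trees/ha


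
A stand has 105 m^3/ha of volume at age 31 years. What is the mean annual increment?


MAI = 105 / 31 = 3.3871 ≈ 3.39 m^3/ha/yr

3.39 m^3/ha/yr


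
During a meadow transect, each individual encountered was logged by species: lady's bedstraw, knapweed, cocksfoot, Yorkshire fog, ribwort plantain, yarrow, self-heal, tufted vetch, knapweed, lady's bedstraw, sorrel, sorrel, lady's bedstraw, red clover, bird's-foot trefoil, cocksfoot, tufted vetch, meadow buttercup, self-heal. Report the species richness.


Total individuals logged = 19
Distinct species (count of individuals): lady's bedstraw (3), knapweed (2), cocksfoot (2), Yorkshire fog (1), ribwort plantain (1), yarrow (1), self-heal (2), tufted vetch (2), sorrel (2), red clover (1), bird's-foot trefoil (1), meadow buttercup (1)
Species richness = number of distinct species = 12

12


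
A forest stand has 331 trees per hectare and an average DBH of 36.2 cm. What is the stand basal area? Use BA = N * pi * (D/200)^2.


(D/200)^2 = (36.2/200)^2 = 0.181^2 = 0.032761
Individual BA = 3.141593 * 0.032761 = 0.102922 m^2
Stand BA = 331 * 0.102922 = 34.0672 ≈ 34.07 m^2/ha

34.07 m^2/ha


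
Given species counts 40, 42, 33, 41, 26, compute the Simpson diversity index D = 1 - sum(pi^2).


Total N = 40 + 42 + 33 + 41 + 26 = 182
Per-species terms:
  p = 40/182 = 0.219780; p^2 = 0.219780^2 = 0.048303
  p = 42/182 = 0.230769; p^2 = 0.230769^2 = 0.053254
  p = 33/182 = 0.181319; p^2 = 0.181319^2 = 0.032877
  p = 41/182 = 0.225275; p^2 = 0.225275^2 = 0.050749
  p = 26/182 = 0.142857; p^2 = 0.142857^2 = 0.020408
sum(p^2) = 0.048303 + 0.053254 + 0.032877 + 0.050749 + 0.020408 = 0.205591
D = 1 - 0.205591 = 0.794409 ≈ 0.7944

0.7944


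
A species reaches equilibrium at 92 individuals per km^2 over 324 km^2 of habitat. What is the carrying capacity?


K = 92 * 324 = 29808 individuals

29808 individuals


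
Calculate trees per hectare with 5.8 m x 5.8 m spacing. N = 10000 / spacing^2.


N = 10000 / 5.8^2 = 10000 / 33.64 = 297.265 ≈ 297 trees/ha

297 trees/ha


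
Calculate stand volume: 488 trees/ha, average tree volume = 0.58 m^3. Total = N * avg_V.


V_stand = 488 * 0.58 = 283.04 ≈ 283.0 m^3/ha

283.0 m^3/ha


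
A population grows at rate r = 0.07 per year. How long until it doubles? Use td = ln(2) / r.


td = ln(2) / 0.07 = 0.693147 / 0.07 = 9.90210 ≈ 9.9 years

9.9 years


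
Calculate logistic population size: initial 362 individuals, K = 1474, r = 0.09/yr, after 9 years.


(K - N0)/N0 = (1474 - 362)/362 = 1112/362 = 3.07182
r*t = 0.09 * 9 = 0.81; exp(-0.81) = 0.444858
3.07182 * 0.444858 = 1.36652
1 + 1.36652 = 2.36652
N = 1474 / 2.36652 = 622.856 ≈ 623

623


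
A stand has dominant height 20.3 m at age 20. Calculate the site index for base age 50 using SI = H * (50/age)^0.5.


50/20 = 2.50000
(2.50000)^0.5 = 1.58114
SI = 20.3 * 1.58114 = 32.0971 ≈ 32.1 m

32.1 m


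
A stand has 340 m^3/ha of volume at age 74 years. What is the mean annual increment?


MAI = 340 / 74 = 4.5946 ≈ 4.59 m^3/ha/yr

4.59 m^3/ha/yr


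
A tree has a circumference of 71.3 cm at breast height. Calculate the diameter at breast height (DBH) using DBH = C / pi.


DBH = C / pi = 71.3 / 3.141593 = 22.6955 ≈ 22.70 cm

22.70 cm


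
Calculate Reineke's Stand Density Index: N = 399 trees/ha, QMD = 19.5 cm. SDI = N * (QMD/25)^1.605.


QMD/25 = 19.5/25 = 0.78
(0.78)^1.605 = exp(1.605 * ln(0.78)) = exp(1.605 * (-0.248461)) = exp(-0.398780) = 0.671138
SDI = 399 * 0.671138 = 267.784 ≈ 268

268


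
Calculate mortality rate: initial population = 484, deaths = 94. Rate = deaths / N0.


Mortality rate = 94 / 484 = 0.194215 ≈ 0.1942

0.1942


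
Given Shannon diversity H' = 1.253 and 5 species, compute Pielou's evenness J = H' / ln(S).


ln(5) = 1.60944
J = H' / ln(S) = 1.253 / 1.60944 = 0.778532 ≈ 0.7785

0.7785


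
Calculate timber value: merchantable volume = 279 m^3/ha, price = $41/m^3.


Value = 279 * 41 = $11439/ha

$11439/ha


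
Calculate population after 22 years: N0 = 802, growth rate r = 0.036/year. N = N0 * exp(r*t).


r*t = 0.036 * 22 = 0.792
exp(0.792) = 2.20781
N = 802 * 2.20781 = 1770.66 ≈ 1771

1771


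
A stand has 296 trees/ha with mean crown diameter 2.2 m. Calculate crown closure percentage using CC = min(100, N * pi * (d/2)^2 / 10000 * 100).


(d/2)^2 = (2.2/2)^2 = 1.1^2 = 1.21
Crown area = 3.141593 * 1.21 = 3.80133 m^2
N * area / 10000 * 100 = 296 * 3.80133 / 10000 * 100 = 11.2519
CC = min(100, 11.2519) = 11.2519 ≈ 11.3%

11.3%


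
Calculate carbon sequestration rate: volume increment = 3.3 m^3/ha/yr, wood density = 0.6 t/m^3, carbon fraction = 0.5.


C = 3.3 * 0.6 * 0.5 = 0.99 t C/ha/yr

0.99 t C/ha/yr


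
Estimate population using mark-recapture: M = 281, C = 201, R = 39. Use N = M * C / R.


N = M * C / R = 281 * 201 / 39 = 56481 / 39 = 1448.23 ≈ 1448

1448 individuals


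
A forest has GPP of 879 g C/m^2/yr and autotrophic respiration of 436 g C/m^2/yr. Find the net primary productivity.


NPP = GPP - Ra = 879 - 436 = 443 g C/m^2/yr

443 g C/m^2/yr


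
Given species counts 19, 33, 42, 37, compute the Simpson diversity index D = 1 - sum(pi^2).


Total N = 19 + 33 + 42 + 37 = 131
Per-species terms:
  p = 19/131 = 0.145038; p^2 = 0.145038^2 = 0.021036
  p = 33/131 = 0.251908; p^2 = 0.251908^2 = 0.063458
  p = 42/131 = 0.320611; p^2 = 0.320611^2 = 0.102791
  p = 37/131 = 0.282443; p^2 = 0.282443^2 = 0.079774
sum(p^2) = 0.021036 + 0.063458 + 0.102791 + 0.079774 = 0.267059
D = 1 - 0.267059 = 0.732941 ≈ 0.7329

0.7329


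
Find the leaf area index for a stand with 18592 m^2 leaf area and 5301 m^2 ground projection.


LAI = 18592 / 5301 = 3.5073 ≈ 3.51

3.51


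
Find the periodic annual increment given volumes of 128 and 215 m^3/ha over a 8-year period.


PAI = (V2 - V1) / period = (215 - 128) / 8 = 87 / 8 = 10.8750 ≈ 10.88 m^3/ha/yr

10.88 m^3/ha/yr


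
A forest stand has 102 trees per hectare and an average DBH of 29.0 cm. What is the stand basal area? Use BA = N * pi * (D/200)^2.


(D/200)^2 = (29.0/200)^2 = 0.145^2 = 0.021025
Individual BA = 3.141593 * 0.021025 = 0.0660520 m^2
Stand BA = 102 * 0.0660520 = 6.73730 ≈ 6.74 m^2/ha

6.74 m^2/ha


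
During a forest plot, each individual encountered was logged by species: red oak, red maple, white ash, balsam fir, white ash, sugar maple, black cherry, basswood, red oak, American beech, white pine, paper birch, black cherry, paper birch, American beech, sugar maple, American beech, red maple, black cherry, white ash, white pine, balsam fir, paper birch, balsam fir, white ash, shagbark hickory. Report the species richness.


Total individuals logged = 26
Distinct species (count of individuals): red oak (2), red maple (2), white ash (4), balsam fir (3), sugar maple (2), black cherry (3), basswood (1), American beech (3), white pine (2), paper birch (3), shagbark hickory (1)
Species richness = number of distinct species = 11

11


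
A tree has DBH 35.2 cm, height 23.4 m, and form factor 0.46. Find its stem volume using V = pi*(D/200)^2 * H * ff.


(D/200)^2 = (35.2/200)^2 = 0.176^2 = 0.030976
BA = 3.141593 * 0.030976 = 0.0973140 m^2
V = 0.0973140 * 23.4 * 0.46 = 1.04749 ≈ 1.047 m^3

1.047 m^3


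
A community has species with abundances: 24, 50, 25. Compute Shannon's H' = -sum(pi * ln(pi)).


Total N = 24 + 50 + 25 = 99
Per-species terms:
  p = 24/99 = 0.242424; ln(p) = -1.417067; p*ln(p) = 0.242424 * (-1.417067) = -0.343531
  p = 50/99 = 0.505051; ln(p) = -0.683096; p*ln(p) = 0.505051 * (-0.683096) = -0.344998
  p = 25/99 = 0.252525; ln(p) = -1.376245; p*ln(p) = 0.252525 * (-1.376245) = -0.347536
sum(p*ln(p)) = (-0.343531) + (-0.344998) + (-0.347536) = -1.036065
H' = -(-1.036065) = 1.036065 ≈ 1.0361

1.0361


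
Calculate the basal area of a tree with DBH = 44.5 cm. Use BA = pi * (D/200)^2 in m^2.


D/200 = 44.5/200 = 0.2225 m
(D/200)^2 = 0.2225^2 = 0.04950625
BA = 3.141593 * 0.04950625 = 0.155528 ≈ 0.1555 m^2

0.1555 m^2


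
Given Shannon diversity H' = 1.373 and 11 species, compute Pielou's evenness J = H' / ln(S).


ln(11) = 2.39790
J = H' / ln(S) = 1.373 / 2.39790 = 0.572584 ≈ 0.5726

0.5726


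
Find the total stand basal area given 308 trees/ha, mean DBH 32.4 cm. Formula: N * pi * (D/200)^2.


(D/200)^2 = (32.4/200)^2 = 0.162^2 = 0.026244
Individual BA = 3.141593 * 0.026244 = 0.0824480 m^2
Stand BA = 308 * 0.0824480 = 25.3940 ≈ 25.39 m^2/ha

25.39 m^2/ha


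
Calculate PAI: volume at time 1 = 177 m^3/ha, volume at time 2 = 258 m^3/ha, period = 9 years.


PAI = (V2 - V1) / period = (258 - 177) / 9 = 81 / 9 = 9.00 m^3/ha/yr

9.00 m^3/ha/yr


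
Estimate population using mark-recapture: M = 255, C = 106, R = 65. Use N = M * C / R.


N = M * C / R = 255 * 106 / 65 = 27030 / 65 = 415.85 ≈ 416

416 individuals


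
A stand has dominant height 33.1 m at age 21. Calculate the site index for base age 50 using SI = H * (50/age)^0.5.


50/21 = 2.38095
(2.38095)^0.5 = 1.54303
SI = 33.1 * 1.54303 = 51.0743 ≈ 51.1 m

51.1 m


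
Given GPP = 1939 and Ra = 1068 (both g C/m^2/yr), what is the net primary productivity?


NPP = GPP - Ra = 1939 - 1068 = 871 g C/m^2/yr

871 g C/m^2/yr


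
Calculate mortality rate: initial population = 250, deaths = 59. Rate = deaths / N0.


Mortality rate = 59 / 250 = 0.2360

0.2360


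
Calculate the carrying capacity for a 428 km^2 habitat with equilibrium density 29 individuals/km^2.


K = 29 * 428 = 12412 individuals

12412 individuals


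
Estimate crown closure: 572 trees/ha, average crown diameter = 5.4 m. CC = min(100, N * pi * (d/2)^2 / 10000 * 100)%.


(d/2)^2 = (5.4/2)^2 = 2.7^2 = 7.29
Crown area = 3.141593 * 7.29 = 22.9022 m^2
N * area / 10000 * 100 = 572 * 22.9022 / 10000 * 100 = 131.001
CC = min(100, 131.001) = 100%

100%


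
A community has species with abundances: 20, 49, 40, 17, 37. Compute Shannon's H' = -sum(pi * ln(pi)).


Total N = 20 + 49 + 40 + 17 + 37 = 163
Per-species terms:
  p = 20/163 = 0.122699; ln(p) = -2.098021; p*ln(p) = 0.122699 * (-2.098021) = -0.257425
  p = 49/163 = 0.300613; ln(p) = -1.201932; p*ln(p) = 0.300613 * (-1.201932) = -0.361316
  p = 40/163 = 0.245399; ln(p) = -1.404870; p*ln(p) = 0.245399 * (-1.404870) = -0.344754
  p = 17/163 = 0.104294; ln(p) = -2.260541; p*ln(p) = 0.104294 * (-2.260541) = -0.235761
  p = 37/163 = 0.226994; ln(p) = -1.482832; p*ln(p) = 0.226994 * (-1.482832) = -0.336594
sum(p*ln(p)) = (-0.257425) + (-0.361316) + (-0.344754) + (-0.235761) + (-0.336594) = -1.535850
H' = -(-1.535850) = 1.535850 ≈ 1.5359

1.5359


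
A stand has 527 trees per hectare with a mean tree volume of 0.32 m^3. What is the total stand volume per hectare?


V_stand = 527 * 0.32 = 168.64 ≈ 168.6 m^3/ha

168.6 m^3/ha


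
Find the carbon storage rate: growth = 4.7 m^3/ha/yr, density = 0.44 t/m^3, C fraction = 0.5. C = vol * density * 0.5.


C = 4.7 * 0.44 * 0.5 = 1.034 ≈ 1.03 t C/ha/yr

1.03 t C/ha/yr


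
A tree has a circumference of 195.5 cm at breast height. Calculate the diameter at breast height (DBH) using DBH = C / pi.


DBH = C / pi = 195.5 / 3.141593 = 62.2296 ≈ 62.23 cm

62.23 cm


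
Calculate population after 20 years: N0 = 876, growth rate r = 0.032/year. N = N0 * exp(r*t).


r*t = 0.032 * 20 = 0.64
exp(0.64) = 1.89648
N = 876 * 1.89648 = 1661.32 ≈ 1661

1661


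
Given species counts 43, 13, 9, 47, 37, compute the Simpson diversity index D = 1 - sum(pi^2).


Total N = 43 + 13 + 9 + 47 + 37 = 149
Per-species terms:
  p = 43/149 = 0.288591; p^2 = 0.288591^2 = 0.083285
  p = 13/149 = 0.087248; p^2 = 0.087248^2 = 0.007612
  p = 9/149 = 0.060403; p^2 = 0.060403^2 = 0.003649
  p = 47/149 = 0.315436; p^2 = 0.315436^2 = 0.099500
  p = 37/149 = 0.248322; p^2 = 0.248322^2 = 0.061664
sum(p^2) = 0.083285 + 0.007612 + 0.003649 + 0.099500 + 0.061664 = 0.255710
D = 1 - 0.255710 = 0.744290 ≈ 0.7443

0.7443


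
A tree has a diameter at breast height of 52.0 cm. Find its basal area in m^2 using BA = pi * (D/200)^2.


D/200 = 52.0/200 = 0.26 m
(D/200)^2 = 0.26^2 = 0.0676
BA = 3.141593 * 0.0676 = 0.212372 ≈ 0.2124 m^2

0.2124 m^2


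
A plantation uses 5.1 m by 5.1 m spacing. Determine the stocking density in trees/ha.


N = 10000 / 5.1^2 = 10000 / 26.01 = 384.468 ≈ 384 trees/ha

384 trees/ha


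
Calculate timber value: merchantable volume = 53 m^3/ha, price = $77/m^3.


Value = 53 * 77 = $4081/ha

$4081/ha


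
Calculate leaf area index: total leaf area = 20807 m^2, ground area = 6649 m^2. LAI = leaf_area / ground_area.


LAI = 20807 / 6649 = 3.1293 ≈ 3.13

3.13


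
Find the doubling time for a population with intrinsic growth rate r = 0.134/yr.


td = ln(2) / 0.134 = 0.693147 / 0.134 = 5.17274 ≈ 5.2 years

5.2 years


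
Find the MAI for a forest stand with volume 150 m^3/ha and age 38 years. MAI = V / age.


MAI = 150 / 38 = 3.9474 ≈ 3.95 m^3/ha/yr

3.95 m^3/ha/yr


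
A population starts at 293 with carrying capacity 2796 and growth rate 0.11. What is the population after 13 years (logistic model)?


(K - N0)/N0 = (2796 - 293)/293 = 2503/293 = 8.54266
r*t = 0.11 * 13 = 1.43; exp(-1.43) = 0.239309
8.54266 * 0.239309 = 2.04434
1 + 2.04434 = 3.04434
N = 2796 / 3.04434 = 918.426 ≈ 918

918


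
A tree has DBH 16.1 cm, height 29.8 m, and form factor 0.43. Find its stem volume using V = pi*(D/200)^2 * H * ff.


(D/200)^2 = (16.1/200)^2 = 0.0805^2 = 0.00648025
BA = 3.141593 * 0.00648025 = 0.0203583 m^2
V = 0.0203583 * 29.8 * 0.43 = 0.260871 ≈ 0.261 m^3

0.261 m^3


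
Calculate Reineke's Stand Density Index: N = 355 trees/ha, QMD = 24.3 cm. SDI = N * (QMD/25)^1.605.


QMD/25 = 24.3/25 = 0.972
(0.972)^1.605 = exp(1.605 * ln(0.972)) = exp(1.605 * (-0.0283995)) = exp(-0.0455812) = 0.955442
SDI = 355 * 0.955442 = 339.182 ≈ 339

339


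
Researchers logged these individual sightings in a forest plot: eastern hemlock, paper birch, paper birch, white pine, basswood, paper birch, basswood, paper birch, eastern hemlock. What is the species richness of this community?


Total individuals logged = 9
Distinct species (count of individuals): eastern hemlock (2), paper birch (4), white pine (1), basswood (2)
Species richness = number of distinct species = 4

4


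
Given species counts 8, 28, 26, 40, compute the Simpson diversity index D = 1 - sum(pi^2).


Total N = 8 + 28 + 26 + 40 = 102
Per-species terms:
  p = 8/102 = 0.078431; p^2 = 0.078431^2 = 0.006151
  p = 28/102 = 0.274510; p^2 = 0.274510^2 = 0.075356
  p = 26/102 = 0.254902; p^2 = 0.254902^2 = 0.064975
  p = 40/102 = 0.392157; p^2 = 0.392157^2 = 0.153787
sum(p^2) = 0.006151 + 0.075356 + 0.064975 + 0.153787 = 0.300269
D = 1 - 0.300269 = 0.699731 ≈ 0.6997

0.6997


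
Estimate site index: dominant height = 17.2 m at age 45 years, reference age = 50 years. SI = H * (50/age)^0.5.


50/45 = 1.11111
(1.11111)^0.5 = 1.05409
SI = 17.2 * 1.05409 = 18.1303 ≈ 18.1 m

18.1 m


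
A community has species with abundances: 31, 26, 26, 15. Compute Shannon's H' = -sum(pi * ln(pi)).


Total N = 31 + 26 + 26 + 15 = 98
Per-species terms:
  p = 31/98 = 0.316327; ln(p) = -1.150979; p*ln(p) = 0.316327 * (-1.150979) = -0.364086
  p = 26/98 = 0.265306; ln(p) = -1.326871; p*ln(p) = 0.265306 * (-1.326871) = -0.352027
  p = 26/98 = 0.265306; ln(p) = -1.326871; p*ln(p) = 0.265306 * (-1.326871) = -0.352027
  p = 15/98 = 0.153061; ln(p) = -1.876919; p*ln(p) = 0.153061 * (-1.876919) = -0.287283
sum(p*ln(p)) = (-0.364086) + (-0.352027) + (-0.352027) + (-0.287283) = -1.355423
H' = -(-1.355423) = 1.355423 ≈ 1.3554

1.3554


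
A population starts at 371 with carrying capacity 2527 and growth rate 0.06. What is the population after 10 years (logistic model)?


(K - N0)/N0 = (2527 - 371)/371 = 2156/371 = 5.81132
r*t = 0.06 * 10 = 0.6; exp(-0.6) = 0.548812
5.81132 * 0.548812 = 3.18932
1 + 3.18932 = 4.18932
N = 2527 / 4.18932 = 603.201 ≈ 603

603


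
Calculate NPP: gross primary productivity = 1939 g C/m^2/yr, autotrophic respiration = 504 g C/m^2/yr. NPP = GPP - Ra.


NPP = GPP - Ra = 1939 - 504 = 1435 g C/m^2/yr

1435 g C/m^2/yr


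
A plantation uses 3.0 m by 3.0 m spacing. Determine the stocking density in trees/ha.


N = 10000 / 3.0^2 = 10000 / 9 = 1111.11 ≈ 1111 trees/ha

1111 trees/ha


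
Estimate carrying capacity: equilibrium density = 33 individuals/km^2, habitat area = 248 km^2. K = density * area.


K = 33 * 248 = 8184 individuals

8184 individuals


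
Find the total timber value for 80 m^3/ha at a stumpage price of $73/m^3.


Value = 80 * 73 = $5840/ha

$5840/ha


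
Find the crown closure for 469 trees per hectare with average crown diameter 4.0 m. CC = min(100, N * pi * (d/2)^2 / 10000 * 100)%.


(d/2)^2 = (4.0/2)^2 = 2^2 = 4
Crown area = 3.141593 * 4 = 12.5664 m^2
N * area / 10000 * 100 = 469 * 12.5664 / 10000 * 100 = 58.9364
CC = min(100, 58.9364) = 58.9364 ≈ 58.9%

58.9%


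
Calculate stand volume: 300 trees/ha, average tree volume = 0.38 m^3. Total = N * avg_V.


V_stand = 300 * 0.38 = 114.0 m^3/ha

114.0 m^3/ha


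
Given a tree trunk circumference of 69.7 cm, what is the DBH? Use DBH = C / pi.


DBH = C / pi = 69.7 / 3.141593 = 22.1862 ≈ 22.19 cm

22.19 cm


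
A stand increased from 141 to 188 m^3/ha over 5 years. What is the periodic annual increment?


PAI = (V2 - V1) / period = (188 - 141) / 5 = 47 / 5 = 9.40 m^3/ha/yr

9.40 m^3/ha/yr


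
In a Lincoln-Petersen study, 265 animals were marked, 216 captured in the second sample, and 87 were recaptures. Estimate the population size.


N = M * C / R = 265 * 216 / 87 = 57240 / 87 = 657.93 ≈ 658

658 individuals


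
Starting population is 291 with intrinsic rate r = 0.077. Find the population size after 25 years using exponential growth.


r*t = 0.077 * 25 = 1.925
exp(1.925) = 6.85515
N = 291 * 6.85515 = 1994.85 ≈ 1995

1995


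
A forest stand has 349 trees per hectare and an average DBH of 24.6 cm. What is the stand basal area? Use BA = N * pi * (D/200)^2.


(D/200)^2 = (24.6/200)^2 = 0.123^2 = 0.015129
Individual BA = 3.141593 * 0.015129 = 0.0475292 m^2
Stand BA = 349 * 0.0475292 = 16.5877 ≈ 16.59 m^2/ha

16.59 m^2/ha


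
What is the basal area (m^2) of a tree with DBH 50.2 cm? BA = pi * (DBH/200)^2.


D/200 = 50.2/200 = 0.251 m
(D/200)^2 = 0.251^2 = 0.063001
BA = 3.141593 * 0.063001 = 0.197924 ≈ 0.1979 m^2

0.1979 m^2


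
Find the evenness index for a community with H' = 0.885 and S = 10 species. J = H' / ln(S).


ln(10) = 2.30259
J = H' / ln(S) = 0.885 / 2.30259 = 0.384350 ≈ 0.3844

0.3844


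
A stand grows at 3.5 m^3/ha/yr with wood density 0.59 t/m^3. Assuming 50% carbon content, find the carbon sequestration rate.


C = 3.5 * 0.59 * 0.5 = 1.0325 ≈ 1.03 t C/ha/yr

1.03 t C/ha/yr


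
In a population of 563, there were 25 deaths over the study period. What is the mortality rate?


Mortality rate = 25 / 563 = 0.044405 ≈ 0.0444

0.0444


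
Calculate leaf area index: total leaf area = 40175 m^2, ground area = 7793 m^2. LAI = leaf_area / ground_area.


LAI = 40175 / 7793 = 5.1553 ≈ 5.16

5.16


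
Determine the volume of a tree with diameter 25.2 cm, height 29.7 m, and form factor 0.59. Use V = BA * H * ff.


(D/200)^2 = (25.2/200)^2 = 0.126^2 = 0.015876
BA = 3.141593 * 0.015876 = 0.0498759 m^2
V = 0.0498759 * 29.7 * 0.59 = 0.873975 ≈ 0.874 m^3

0.874 m^3


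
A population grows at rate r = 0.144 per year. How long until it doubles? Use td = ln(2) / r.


td = ln(2) / 0.144 = 0.693147 / 0.144 = 4.81352 ≈ 4.8 years

4.8 years


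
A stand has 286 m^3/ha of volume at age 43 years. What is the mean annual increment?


MAI = 286 / 43 = 6.6512 ≈ 6.65 m^3/ha/yr

6.65 m^3/ha/yr


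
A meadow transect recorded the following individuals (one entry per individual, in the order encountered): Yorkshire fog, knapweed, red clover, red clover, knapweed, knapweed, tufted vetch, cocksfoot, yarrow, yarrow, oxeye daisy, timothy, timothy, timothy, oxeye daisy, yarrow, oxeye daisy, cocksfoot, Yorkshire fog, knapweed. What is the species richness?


Total individuals logged = 20
Distinct species (count of individuals): Yorkshire fog (2), knapweed (4), red clover (2), tufted vetch (1), cocksfoot (2), yarrow (3), oxeye daisy (3), timothy (3)
Species richness = number of distinct species = 8

8


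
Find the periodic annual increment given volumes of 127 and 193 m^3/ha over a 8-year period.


PAI = (V2 - V1) / period = (193 - 127) / 8 = 66 / 8 = 8.25 m^3/ha/yr

8.25 m^3/ha/yr


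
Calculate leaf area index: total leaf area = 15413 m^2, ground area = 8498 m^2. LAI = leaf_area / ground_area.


LAI = 15413 / 8498 = 1.8137 ≈ 1.81

1.81


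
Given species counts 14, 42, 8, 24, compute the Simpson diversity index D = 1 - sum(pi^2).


Total N = 14 + 42 + 8 + 24 = 88
Per-species terms:
  p = 14/88 = 0.159091; p^2 = 0.159091^2 = 0.025310
  p = 42/88 = 0.477273; p^2 = 0.477273^2 = 0.227790
  p = 8/88 = 0.090909; p^2 = 0.090909^2 = 0.008264
  p = 24/88 = 0.272727; p^2 = 0.272727^2 = 0.074380
sum(p^2) = 0.025310 + 0.227790 + 0.008264 + 0.074380 = 0.335744
D = 1 - 0.335744 = 0.664256 ≈ 0.6643

0.6643


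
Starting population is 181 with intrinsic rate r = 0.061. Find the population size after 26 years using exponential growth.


r*t = 0.061 * 26 = 1.586
exp(1.586) = 4.88417
N = 181 * 4.88417 = 884.035 ≈ 884

884


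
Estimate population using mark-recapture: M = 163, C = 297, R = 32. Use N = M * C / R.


N = M * C / R = 163 * 297 / 32 = 48411 / 32 = 1512.84 ≈ 1513

1513 individuals


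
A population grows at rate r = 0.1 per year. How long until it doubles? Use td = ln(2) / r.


td = ln(2) / 0.1 = 0.693147 / 0.1 = 6.93147 ≈ 6.9 years

6.9 years


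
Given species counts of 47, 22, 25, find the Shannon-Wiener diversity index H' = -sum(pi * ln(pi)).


Total N = 47 + 22 + 25 = 94
Per-species terms:
  p = 47/94 = 0.500000; ln(p) = -0.693147; p*ln(p) = 0.500000 * (-0.693147) = -0.346574
  p = 22/94 = 0.234043; ln(p) = -1.452250; p*ln(p) = 0.234043 * (-1.452250) = -0.339889
  p = 25/94 = 0.265957; ln(p) = -1.324421; p*ln(p) = 0.265957 * (-1.324421) = -0.352239
sum(p*ln(p)) = (-0.346574) + (-0.339889) + (-0.352239) = -1.038702
H' = -(-1.038702) = 1.038702 ≈ 1.0387

1.0387


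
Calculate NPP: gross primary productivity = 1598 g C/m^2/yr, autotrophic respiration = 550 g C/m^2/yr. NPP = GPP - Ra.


NPP = GPP - Ra = 1598 - 550 = 1048 g C/m^2/yr

1048 g C/m^2/yr


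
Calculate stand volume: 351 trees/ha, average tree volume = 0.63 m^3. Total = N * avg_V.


V_stand = 351 * 0.63 = 221.13 ≈ 221.1 m^3/ha

221.1 m^3/ha


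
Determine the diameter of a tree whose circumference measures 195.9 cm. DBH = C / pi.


DBH = C / pi = 195.9 / 3.141593 = 62.3569 ≈ 62.36 cm

62.36 cm


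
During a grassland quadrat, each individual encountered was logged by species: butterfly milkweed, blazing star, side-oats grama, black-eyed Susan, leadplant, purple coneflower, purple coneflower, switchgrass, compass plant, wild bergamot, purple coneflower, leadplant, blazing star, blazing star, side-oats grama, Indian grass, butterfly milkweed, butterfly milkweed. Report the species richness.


Total individuals logged = 18
Distinct species (count of individuals): butterfly milkweed (3), blazing star (3), side-oats grama (2), black-eyed Susan (1), leadplant (2), purple coneflower (3), switchgrass (1), compass plant (1), wild bergamot (1), Indian grass (1)
Species richness = number of distinct species = 10

10


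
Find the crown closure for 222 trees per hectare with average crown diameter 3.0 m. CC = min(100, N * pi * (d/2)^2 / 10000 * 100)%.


(d/2)^2 = (3.0/2)^2 = 1.5^2 = 2.25
Crown area = 3.141593 * 2.25 = 7.06858 m^2
N * area / 10000 * 100 = 222 * 7.06858 / 10000 * 100 = 15.6922
CC = min(100, 15.6922) = 15.6922 ≈ 15.7%

15.7%


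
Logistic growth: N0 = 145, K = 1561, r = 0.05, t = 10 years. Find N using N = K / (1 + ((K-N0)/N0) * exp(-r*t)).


(K - N0)/N0 = (1561 - 145)/145 = 1416/145 = 9.76552
r*t = 0.05 * 10 = 0.5; exp(-0.5) = 0.606531
9.76552 * 0.606531 = 5.92309
1 + 5.92309 = 6.92309
N = 1561 / 6.92309 = 225.477 ≈ 225

225


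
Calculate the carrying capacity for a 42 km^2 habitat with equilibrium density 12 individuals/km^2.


K = 12 * 42 = 504 individuals

504 individuals


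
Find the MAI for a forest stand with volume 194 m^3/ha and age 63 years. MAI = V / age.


MAI = 194 / 63 = 3.0794 ≈ 3.08 m^3/ha/yr

3.08 m^3/ha/yr


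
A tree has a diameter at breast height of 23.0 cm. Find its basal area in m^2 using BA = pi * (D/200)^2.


D/200 = 23.0/200 = 0.115 m
(D/200)^2 = 0.115^2 = 0.013225
BA = 3.141593 * 0.013225 = 0.0415476 ≈ 0.0415 m^2

0.0415 m^2


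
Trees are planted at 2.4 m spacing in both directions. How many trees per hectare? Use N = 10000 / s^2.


N = 10000 / 2.4^2 = 10000 / 5.76 = 1736.11 ≈ 1736 trees/ha

1736 trees/ha


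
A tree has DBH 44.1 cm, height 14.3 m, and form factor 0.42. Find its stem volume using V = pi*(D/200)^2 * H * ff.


(D/200)^2 = (44.1/200)^2 = 0.2205^2 = 0.04862025
BA = 3.141593 * 0.04862025 = 0.152745 m^2
V = 0.152745 * 14.3 * 0.42 = 0.917386 ≈ 0.917 m^3

0.917 m^3


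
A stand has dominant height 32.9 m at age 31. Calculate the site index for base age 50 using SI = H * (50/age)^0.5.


50/31 = 1.61290
(1.61290)^0.5 = 1.27000
SI = 32.9 * 1.27000 = 41.7830 ≈ 41.8 m

41.8 m


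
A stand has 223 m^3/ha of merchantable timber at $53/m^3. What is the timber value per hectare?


Value = 223 * 53 = $11819/ha

$11819/ha


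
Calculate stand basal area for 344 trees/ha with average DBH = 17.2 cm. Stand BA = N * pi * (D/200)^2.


(D/200)^2 = (17.2/200)^2 = 0.086^2 = 0.007396
Individual BA = 3.141593 * 0.007396 = 0.0232352 m^2
Stand BA = 344 * 0.0232352 = 7.99291 ≈ 7.99 m^2/ha

7.99 m^2/ha


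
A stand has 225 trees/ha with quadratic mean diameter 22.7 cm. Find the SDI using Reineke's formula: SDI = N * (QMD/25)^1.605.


QMD/25 = 22.7/25 = 0.908
(0.908)^1.605 = exp(1.605 * ln(0.908)) = exp(1.605 * (-0.0965109)) = exp(-0.154900) = 0.856501
SDI = 225 * 0.856501 = 192.713 ≈ 193

193


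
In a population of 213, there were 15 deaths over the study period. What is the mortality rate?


Mortality rate = 15 / 213 = 0.070423 ≈ 0.0704

0.0704


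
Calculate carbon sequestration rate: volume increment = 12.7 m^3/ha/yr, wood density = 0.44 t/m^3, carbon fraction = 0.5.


C = 12.7 * 0.44 * 0.5 = 2.794 ≈ 2.79 t C/ha/yr

2.79 t C/ha/yr


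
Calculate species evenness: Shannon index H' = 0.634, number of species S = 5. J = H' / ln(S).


ln(5) = 1.60944
J = H' / ln(S) = 0.634 / 1.60944 = 0.393926 ≈ 0.3939

0.3939


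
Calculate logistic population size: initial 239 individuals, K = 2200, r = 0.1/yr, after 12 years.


(K - N0)/N0 = (2200 - 239)/239 = 1961/239 = 8.20502
r*t = 0.1 * 12 = 1.2; exp(-1.2) = 0.301194
8.20502 * 0.301194 = 2.47130
1 + 2.47130 = 3.47130
N = 2200 / 3.47130 = 633.768 ≈ 634

634


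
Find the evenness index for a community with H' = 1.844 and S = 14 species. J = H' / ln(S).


ln(14) = 2.63906
J = H' / ln(S) = 1.844 / 2.63906 = 0.698734 ≈ 0.6987

0.6987


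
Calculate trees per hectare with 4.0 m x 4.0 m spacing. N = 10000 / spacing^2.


N = 10000 / 4.0^2 = 10000 / 16 = 625.000 ≈ 625 trees/ha

625 trees/ha


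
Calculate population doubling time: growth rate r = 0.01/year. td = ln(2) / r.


td = ln(2) / 0.01 = 0.693147 / 0.01 = 69.3147 ≈ 69.3 years

69.3 years


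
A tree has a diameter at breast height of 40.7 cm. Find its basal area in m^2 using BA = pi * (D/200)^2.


D/200 = 40.7/200 = 0.2035 m
(D/200)^2 = 0.2035^2 = 0.04141225
BA = 3.141593 * 0.04141225 = 0.130100 ≈ 0.1301 m^2

0.1301 m^2


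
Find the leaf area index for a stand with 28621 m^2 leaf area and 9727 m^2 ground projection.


LAI = 28621 / 9727 = 2.9424 ≈ 2.94

2.94


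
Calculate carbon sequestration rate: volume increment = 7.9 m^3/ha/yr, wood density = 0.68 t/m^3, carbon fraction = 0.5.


C = 7.9 * 0.68 * 0.5 = 2.686 ≈ 2.69 t C/ha/yr

2.69 t C/ha/yr


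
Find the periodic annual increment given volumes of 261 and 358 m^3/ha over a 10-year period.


PAI = (V2 - V1) / period = (358 - 261) / 10 = 97 / 10 = 9.70 m^3/ha/yr

9.70 m^3/ha/yr


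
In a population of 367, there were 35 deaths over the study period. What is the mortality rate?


Mortality rate = 35 / 367 = 0.095368 ≈ 0.0954

0.0954


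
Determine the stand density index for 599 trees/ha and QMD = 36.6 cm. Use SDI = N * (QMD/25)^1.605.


QMD/25 = 36.6/25 = 1.464
(1.464)^1.605 = exp(1.605 * ln(1.464)) = exp(1.605 * 0.381172) = exp(0.611781) = 1.84371
SDI = 599 * 1.84371 = 1104.38 ≈ 1104

1104


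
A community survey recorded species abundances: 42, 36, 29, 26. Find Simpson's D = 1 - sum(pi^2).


Total N = 42 + 36 + 29 + 26 = 133
Per-species terms:
  p = 42/133 = 0.315789; p^2 = 0.315789^2 = 0.099723
  p = 36/133 = 0.270677; p^2 = 0.270677^2 = 0.073266
  p = 29/133 = 0.218045; p^2 = 0.218045^2 = 0.047544
  p = 26/133 = 0.195489; p^2 = 0.195489^2 = 0.038216
sum(p^2) = 0.099723 + 0.073266 + 0.047544 + 0.038216 = 0.258749
D = 1 - 0.258749 = 0.741251 ≈ 0.7413

0.7413


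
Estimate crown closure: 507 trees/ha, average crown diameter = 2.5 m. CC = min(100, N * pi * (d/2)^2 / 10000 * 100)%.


(d/2)^2 = (2.5/2)^2 = 1.25^2 = 1.5625
Crown area = 3.141593 * 1.5625 = 4.90874 m^2
N * area / 10000 * 100 = 507 * 4.90874 / 10000 * 100 = 24.8873
CC = min(100, 24.8873) = 24.8873 ≈ 24.9%

24.9%


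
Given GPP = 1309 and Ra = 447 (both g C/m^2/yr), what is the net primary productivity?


NPP = GPP - Ra = 1309 - 447 = 862 g C/m^2/yr

862 g C/m^2/yr


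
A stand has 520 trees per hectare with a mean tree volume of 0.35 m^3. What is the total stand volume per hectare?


V_stand = 520 * 0.35 = 182.0 m^3/ha

182.0 m^3/ha


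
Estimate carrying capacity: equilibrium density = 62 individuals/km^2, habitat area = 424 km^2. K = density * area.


K = 62 * 424 = 26288 individuals

26288 individuals


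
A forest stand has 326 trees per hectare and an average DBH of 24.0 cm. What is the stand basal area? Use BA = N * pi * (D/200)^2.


(D/200)^2 = (24.0/200)^2 = 0.12^2 = 0.0144
Individual BA = 3.141593 * 0.0144 = 0.0452389 m^2
Stand BA = 326 * 0.0452389 = 14.7479 ≈ 14.75 m^2/ha

14.75 m^2/ha


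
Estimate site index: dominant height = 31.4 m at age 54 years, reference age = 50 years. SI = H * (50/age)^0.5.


50/54 = 0.925926
(0.925926)^0.5 = 0.962250
SI = 31.4 * 0.962250 = 30.2147 ≈ 30.2 m

30.2 m


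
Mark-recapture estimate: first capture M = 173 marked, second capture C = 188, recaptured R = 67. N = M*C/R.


N = M * C / R = 173 * 188 / 67 = 32524 / 67 = 485.43 ≈ 485

485 individuals


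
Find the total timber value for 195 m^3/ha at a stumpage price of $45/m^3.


Value = 195 * 45 = $8775/ha

$8775/ha


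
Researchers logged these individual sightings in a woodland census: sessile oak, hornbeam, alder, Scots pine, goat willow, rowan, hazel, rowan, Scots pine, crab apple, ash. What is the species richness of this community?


Total individuals logged = 11
Distinct species (count of individuals): sessile oak (1), hornbeam (1), alder (1), Scots pine (2), goat willow (1), rowan (2), hazel (1), crab apple (1), ash (1)
Species richness = number of distinct species = 9

9


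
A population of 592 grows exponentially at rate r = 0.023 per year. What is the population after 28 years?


r*t = 0.023 * 28 = 0.644
exp(0.644) = 1.90408
N = 592 * 1.90408 = 1127.22 ≈ 1127

1127


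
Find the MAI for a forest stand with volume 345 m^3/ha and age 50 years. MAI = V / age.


MAI = 345 / 50 = 6.90 m^3/ha/yr

6.90 m^3/ha/yr


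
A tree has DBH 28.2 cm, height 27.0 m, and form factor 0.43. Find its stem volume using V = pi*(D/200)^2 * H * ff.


(D/200)^2 = (28.2/200)^2 = 0.141^2 = 0.019881
BA = 3.141593 * 0.019881 = 0.0624580 m^2
V = 0.0624580 * 27.0 * 0.43 = 0.725137 ≈ 0.725 m^3

0.725 m^3


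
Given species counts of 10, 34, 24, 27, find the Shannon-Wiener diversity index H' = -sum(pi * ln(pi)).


Total N = 10 + 34 + 24 + 27 = 95
Per-species terms:
  p = 10/95 = 0.105263; ln(p) = -2.251293; p*ln(p) = 0.105263 * (-2.251293) = -0.236978
  p = 34/95 = 0.357895; ln(p) = -1.027516; p*ln(p) = 0.357895 * (-1.027516) = -0.367743
  p = 24/95 = 0.252632; ln(p) = -1.375821; p*ln(p) = 0.252632 * (-1.375821) = -0.347576
  p = 27/95 = 0.284211; ln(p) = -1.258038; p*ln(p) = 0.284211 * (-1.258038) = -0.357548
sum(p*ln(p)) = (-0.236978) + (-0.367743) + (-0.347576) + (-0.357548) = -1.309845
H' = -(-1.309845) = 1.309845 ≈ 1.3098

1.3098


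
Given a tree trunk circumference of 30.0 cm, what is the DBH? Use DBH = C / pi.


DBH = C / pi = 30.0 / 3.141593 = 9.54930 ≈ 9.55 cm

9.55 cm


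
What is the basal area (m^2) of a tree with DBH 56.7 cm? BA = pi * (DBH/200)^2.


D/200 = 56.7/200 = 0.2835 m
(D/200)^2 = 0.2835^2 = 0.08037225
BA = 3.141593 * 0.08037225 = 0.252497 ≈ 0.2525 m^2

0.2525 m^2


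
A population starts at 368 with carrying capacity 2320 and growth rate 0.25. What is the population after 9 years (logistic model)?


(K - N0)/N0 = (2320 - 368)/368 = 1952/368 = 5.30435
r*t = 0.25 * 9 = 2.25; exp(-2.25) = 0.105399
5.30435 * 0.105399 = 0.559073
1 + 0.559073 = 1.55907
N = 2320 / 1.55907 = 1488.07 ≈ 1488

1488


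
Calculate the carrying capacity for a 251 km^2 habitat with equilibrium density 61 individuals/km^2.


K = 61 * 251 = 15311 individuals

15311 individuals


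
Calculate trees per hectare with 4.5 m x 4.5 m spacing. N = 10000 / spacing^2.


N = 10000 / 4.5^2 = 10000 / 20.25 = 493.827 ≈ 494 trees/ha

494 trees/ha


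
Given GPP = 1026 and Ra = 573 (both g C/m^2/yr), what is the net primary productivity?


NPP = GPP - Ra = 1026 - 573 = 453 g C/m^2/yr

453 g C/m^2/yr


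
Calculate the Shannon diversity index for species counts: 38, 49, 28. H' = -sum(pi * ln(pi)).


Total N = 38 + 49 + 28 = 115
Per-species terms:
  p = 38/115 = 0.330435; ln(p) = -1.107345; p*ln(p) = 0.330435 * (-1.107345) = -0.365906
  p = 49/115 = 0.426087; ln(p) = -0.853112; p*ln(p) = 0.426087 * (-0.853112) = -0.363500
  p = 28/115 = 0.243478; ln(p) = -1.412729; p*ln(p) = 0.243478 * (-1.412729) = -0.343968
sum(p*ln(p)) = (-0.365906) + (-0.363500) + (-0.343968) = -1.073374
H' = -(-1.073374) = 1.073374 ≈ 1.0734

1.0734


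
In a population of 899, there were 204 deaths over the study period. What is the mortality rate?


Mortality rate = 204 / 899 = 0.226919 ≈ 0.2269

0.2269


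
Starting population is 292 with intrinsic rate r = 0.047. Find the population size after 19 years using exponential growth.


r*t = 0.047 * 19 = 0.893
exp(0.893) = 2.44245
N = 292 * 2.44245 = 713.195 ≈ 713

713


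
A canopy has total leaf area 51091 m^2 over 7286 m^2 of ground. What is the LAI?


LAI = 51091 / 7286 = 7.0122 ≈ 7.01

7.01
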